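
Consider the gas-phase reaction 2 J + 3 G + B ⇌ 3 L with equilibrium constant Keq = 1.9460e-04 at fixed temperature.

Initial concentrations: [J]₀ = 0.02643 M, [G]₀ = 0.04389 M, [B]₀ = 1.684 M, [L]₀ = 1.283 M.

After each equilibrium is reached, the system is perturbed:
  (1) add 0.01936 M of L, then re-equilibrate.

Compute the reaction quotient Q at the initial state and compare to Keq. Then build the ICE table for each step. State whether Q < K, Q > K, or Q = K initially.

Q₀ = 2.1235e+07; Q > K (proceeds reverse)

Q₀ = 2.1235e+07 vs Keq = 1.9460e-04 ⇒ Q>K, reverse
Step 1:
                   J          G          B          L
  I          0.02643    0.04389      1.684      1.283
  C           0.8011      1.202     0.4006     -1.202
  E           0.8276      1.246      2.085    0.08128
  solve Keq expr → x = -0.4006; check Q = 1.9460e-04
Then add 0.01936 M of L.
Step 2:
                   J          G          B          L
  I           0.8276      1.246      2.085     0.1006
  C          0.01159    0.01738   0.005794   -0.01738
  E           0.8392      1.263       2.09    0.08326
  solve Keq expr → x = -0.005794; check Q = 1.9460e-04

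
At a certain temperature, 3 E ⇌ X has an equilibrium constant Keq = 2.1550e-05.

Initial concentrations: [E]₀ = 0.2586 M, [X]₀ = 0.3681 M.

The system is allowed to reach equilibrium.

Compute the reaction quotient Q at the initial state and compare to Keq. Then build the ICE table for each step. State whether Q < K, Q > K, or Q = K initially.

Q₀ = 21.29 vs Keq = 2.1550e-05 ⇒ Q>K, reverse
Step 1:
                    E           X
  Initial      0.2586      0.3681
  Change        1.104      -0.368
  Equil         1.363  5.4536e-05
  solve Keq expr → x = -0.368; check Q = 2.1550e-05

Q₀ = 21.29; Q > K (proceeds reverse)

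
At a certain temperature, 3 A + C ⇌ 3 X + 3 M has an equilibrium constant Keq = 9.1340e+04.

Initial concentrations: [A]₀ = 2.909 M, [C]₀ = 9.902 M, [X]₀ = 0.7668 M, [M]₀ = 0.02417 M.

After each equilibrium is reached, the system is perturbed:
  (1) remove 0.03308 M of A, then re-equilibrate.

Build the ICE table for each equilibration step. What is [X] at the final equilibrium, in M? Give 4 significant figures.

Q₀ = 2.6117e-08 vs Keq = 9.1340e+04 ⇒ Q<K, forward
Step 1:
                  A         C         X         M
  I           2.909     9.902    0.7668   0.02417
  C          -2.801   -0.9338     2.801     2.801
  E          0.1077     8.968     3.568     2.825
  solve Keq expr → x = 0.9338; check Q = 9.1340e+04
Then remove 0.03308 M of A.
Step 2:
                  A         C         X         M
  I         0.07466     8.968     3.568     2.825
  C         0.03094   0.01031  -0.03094  -0.03094
  E          0.1056     8.979     3.537     2.794
  solve Keq expr → x = -0.01031; check Q = 9.1340e+04

[X]_eq = 3.537 M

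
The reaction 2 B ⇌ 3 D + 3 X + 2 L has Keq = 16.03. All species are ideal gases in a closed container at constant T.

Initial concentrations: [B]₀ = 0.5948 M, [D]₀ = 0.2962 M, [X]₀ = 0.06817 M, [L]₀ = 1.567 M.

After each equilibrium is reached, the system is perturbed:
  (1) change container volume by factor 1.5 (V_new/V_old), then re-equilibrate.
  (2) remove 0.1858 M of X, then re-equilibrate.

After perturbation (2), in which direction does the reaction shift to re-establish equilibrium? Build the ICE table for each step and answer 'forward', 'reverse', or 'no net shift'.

Q₀ = 5.7139e-05 vs Keq = 16.03 ⇒ Q<K, forward
Step 1:
                    B           D           X           L
  I            0.5948      0.2962     0.06817       1.567
  C           -0.3864      0.5795      0.5795      0.3864
  E            0.2084      0.8757      0.6477       1.953
  solve Keq expr → x = 0.1932; check Q = 16.03
Then change container volume by factor 1.5 (V_new/V_old).
Step 2:
                    B           D           X           L
  I             0.139      0.5838      0.4318       1.302
  C            -0.065      0.0975      0.0975       0.065
  E           0.07396      0.6813      0.5293       1.367
  solve Keq expr → x = 0.0325; check Q = 16.03
Then remove 0.1858 M of X.
Step 3:
                    B           D           X           L
  I           0.07396      0.6813      0.3435       1.367
  C           -0.0244     0.03661     0.03661      0.0244
  E           0.04955      0.7179      0.3801       1.392
  solve Keq expr → x = 0.0122; check Q = 16.03

Direction: forward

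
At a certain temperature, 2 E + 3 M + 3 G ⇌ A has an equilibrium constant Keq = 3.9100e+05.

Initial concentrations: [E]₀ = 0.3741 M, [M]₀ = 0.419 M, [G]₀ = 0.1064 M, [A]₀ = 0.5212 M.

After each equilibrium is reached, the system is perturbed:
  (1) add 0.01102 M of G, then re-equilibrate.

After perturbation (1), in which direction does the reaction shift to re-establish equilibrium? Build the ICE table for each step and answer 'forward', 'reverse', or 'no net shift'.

Direction: forward

Q₀ = 4.2030e+04 vs Keq = 3.9100e+05 ⇒ Q<K, forward
Step 1:
                  E         M         G         A
  init       0.3741     0.419    0.1064    0.5212
  Δ        -0.03048  -0.04572  -0.04572   0.01524
  eq         0.3436    0.3733   0.06068    0.5364
  solve Keq expr → x = 0.01524; check Q = 3.9100e+05
Then add 0.01102 M of G.
Step 2:
                  E         M         G         A
  init       0.3436    0.3733    0.0717    0.5364
  Δ       -0.005826 -0.008739 -0.008739  0.002913
  eq         0.3378    0.3645   0.06296    0.5394
  solve Keq expr → x = 0.002913; check Q = 3.9100e+05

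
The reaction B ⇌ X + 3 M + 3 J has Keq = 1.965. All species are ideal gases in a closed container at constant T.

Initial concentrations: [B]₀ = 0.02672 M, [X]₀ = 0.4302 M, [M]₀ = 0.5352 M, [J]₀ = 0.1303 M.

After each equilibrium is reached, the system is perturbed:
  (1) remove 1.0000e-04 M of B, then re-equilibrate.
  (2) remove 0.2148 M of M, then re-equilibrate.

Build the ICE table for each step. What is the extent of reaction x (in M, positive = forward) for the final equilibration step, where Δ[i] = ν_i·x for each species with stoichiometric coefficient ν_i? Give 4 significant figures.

Q₀ = 0.00546 vs Keq = 1.965 ⇒ Q<K, forward
Step 1:
                   B          X          M          J
  I          0.02672     0.4302     0.5352     0.1303
  C         -0.02623    0.02623    0.07869    0.07869
  E       4.9051e-04     0.4564     0.6139      0.209
  solve Keq expr → x = 0.02623; check Q = 1.965
Then remove 1.0000e-04 M of B.
Step 2:
                   B          X          M          J
  I       3.9051e-04     0.4564     0.6139      0.209
  C       9.7151e-05 -9.7151e-05 -2.9145e-04 -2.9145e-04
  E       4.8766e-04     0.4563     0.6136     0.2087
  solve Keq expr → x = -9.7151e-05; check Q = 1.965
Then remove 0.2148 M of M.
Step 3:
                   B          X          M          J
  I       4.8766e-04     0.4563     0.3988     0.2087
  C       -3.5056e-04 3.5056e-04   0.001052   0.001052
  E       1.3710e-04     0.4567     0.3998     0.2097
  solve Keq expr → x = 3.5056e-04; check Q = 1.965

x = 3.5056e-04 M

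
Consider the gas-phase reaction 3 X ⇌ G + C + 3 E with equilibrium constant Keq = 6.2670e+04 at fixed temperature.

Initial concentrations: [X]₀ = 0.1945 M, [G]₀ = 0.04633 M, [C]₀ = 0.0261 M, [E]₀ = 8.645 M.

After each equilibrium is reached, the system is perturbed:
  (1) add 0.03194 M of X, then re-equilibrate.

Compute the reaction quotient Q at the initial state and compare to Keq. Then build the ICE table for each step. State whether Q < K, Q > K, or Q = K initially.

Q₀ = 106.2 vs Keq = 6.2670e+04 ⇒ Q<K, forward
Step 1:
                   X          G          C          E
  Initial     0.1945    0.04633     0.0261      8.645
  Change     -0.1513    0.05044    0.05044     0.1513
  Equil      0.04317    0.09677    0.07654      8.796
  solve Keq expr → x = 0.05044; check Q = 6.2670e+04
Then add 0.03194 M of X.
Step 2:
                   X          G          C          E
  Initial    0.07511    0.09677    0.07654      8.796
  Change    -0.02863   0.009545   0.009545    0.02863
  Equil      0.04647     0.1063    0.08609      8.825
  solve Keq expr → x = 0.009545; check Q = 6.2670e+04

Q₀ = 106.2; Q < K (proceeds forward)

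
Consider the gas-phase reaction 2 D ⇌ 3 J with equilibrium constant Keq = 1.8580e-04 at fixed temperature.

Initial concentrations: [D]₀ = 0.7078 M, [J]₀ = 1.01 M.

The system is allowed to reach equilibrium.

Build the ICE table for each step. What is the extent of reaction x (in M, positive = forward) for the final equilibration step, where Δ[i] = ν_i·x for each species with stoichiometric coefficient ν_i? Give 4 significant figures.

x = -0.3136 M

Q₀ = 2.057 vs Keq = 1.8580e-04 ⇒ Q>K, reverse
Step 1:
                    D           J
  Initial      0.7078        1.01
  Change       0.6272     -0.9408
  Equil         1.335     0.06918
  solve Keq expr → x = -0.3136; check Q = 1.8580e-04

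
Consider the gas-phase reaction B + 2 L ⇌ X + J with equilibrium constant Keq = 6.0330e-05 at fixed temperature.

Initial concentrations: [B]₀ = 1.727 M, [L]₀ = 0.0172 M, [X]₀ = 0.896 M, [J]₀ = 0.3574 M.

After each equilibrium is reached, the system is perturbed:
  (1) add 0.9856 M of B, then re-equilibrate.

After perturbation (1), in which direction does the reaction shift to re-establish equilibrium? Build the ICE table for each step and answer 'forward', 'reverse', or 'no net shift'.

Q₀ = 626.8 vs Keq = 6.0330e-05 ⇒ Q>K, reverse
Step 1:
                   B          L          X          J
  Initial      1.727     0.0172      0.896     0.3574
  Change      0.3573     0.7146    -0.3573    -0.3573
  Equil        2.084     0.7318     0.5387 1.2498e-04
  solve Keq expr → x = -0.3573; check Q = 6.0330e-05
Then add 0.9856 M of B.
Step 2:
                   B          L          X          J
  Initial       3.07     0.7318     0.5387 1.2498e-04
  Change  -5.9018e-05 -1.1804e-04 5.9018e-05 5.9018e-05
  Equil         3.07     0.7316     0.5388 1.8400e-04
  solve Keq expr → x = 5.9018e-05; check Q = 6.0330e-05

Direction: forward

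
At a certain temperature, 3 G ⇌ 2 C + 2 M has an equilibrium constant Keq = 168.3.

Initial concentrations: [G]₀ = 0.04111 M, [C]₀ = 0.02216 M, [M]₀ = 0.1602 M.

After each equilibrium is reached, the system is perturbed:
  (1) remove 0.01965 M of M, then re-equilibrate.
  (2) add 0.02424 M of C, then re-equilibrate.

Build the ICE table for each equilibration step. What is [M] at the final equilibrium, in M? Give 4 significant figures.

Q₀ = 0.1814 vs Keq = 168.3 ⇒ Q<K, forward
Step 1:
                    G           C           M
  I           0.04111     0.02216      0.1602
  C          -0.03377     0.02251     0.02251
  E          0.007342     0.04467      0.1827
  solve Keq expr → x = 0.01126; check Q = 168.3
Then remove 0.01965 M of M.
Step 2:
                    G           C           M
  I          0.007342     0.04467      0.1631
  C       -4.9376e-04  3.2917e-04  3.2917e-04
  E          0.006849       0.045      0.1634
  solve Keq expr → x = 1.6459e-04; check Q = 168.3
Then add 0.02424 M of C.
Step 3:
                    G           C           M
  I          0.006849     0.06924      0.1634
  C          0.002104   -0.001403   -0.001403
  E          0.008953     0.06784       0.162
  solve Keq expr → x = -7.0129e-04; check Q = 168.3

[M]_eq = 0.162 M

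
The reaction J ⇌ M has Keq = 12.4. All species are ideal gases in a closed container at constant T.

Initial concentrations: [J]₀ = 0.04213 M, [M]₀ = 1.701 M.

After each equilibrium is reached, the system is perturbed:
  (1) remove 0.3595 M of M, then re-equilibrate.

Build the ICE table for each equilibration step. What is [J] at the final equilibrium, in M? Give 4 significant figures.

Q₀ = 40.38 vs Keq = 12.4 ⇒ Q>K, reverse
Step 1:
                  J         M
  I         0.04213     1.701
  C         0.08795  -0.08795
  E          0.1301     1.613
  solve Keq expr → x = -0.08795; check Q = 12.4
Then remove 0.3595 M of M.
Step 2:
                  J         M
  I          0.1301     1.254
  C        -0.02683   0.02683
  E          0.1033      1.28
  solve Keq expr → x = 0.02683; check Q = 12.4

[J]_eq = 0.1033 M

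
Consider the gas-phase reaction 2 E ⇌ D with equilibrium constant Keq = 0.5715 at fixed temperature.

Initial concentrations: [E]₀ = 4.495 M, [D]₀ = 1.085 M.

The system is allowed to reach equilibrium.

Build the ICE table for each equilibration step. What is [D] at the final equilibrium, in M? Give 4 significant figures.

[D]_eq = 2.324 M

Q₀ = 0.0537 vs Keq = 0.5715 ⇒ Q<K, forward
Step 1:
                   E          D
  Initial      4.495      1.085
  Change      -2.478      1.239
  Equil        2.017      2.324
  solve Keq expr → x = 1.239; check Q = 0.5715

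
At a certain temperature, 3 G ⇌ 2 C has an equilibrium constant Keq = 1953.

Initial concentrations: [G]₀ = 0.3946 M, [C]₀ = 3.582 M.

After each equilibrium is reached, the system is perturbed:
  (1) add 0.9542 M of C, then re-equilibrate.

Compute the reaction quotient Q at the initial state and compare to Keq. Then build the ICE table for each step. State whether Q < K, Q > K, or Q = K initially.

Q₀ = 208.8 vs Keq = 1953 ⇒ Q<K, forward
Step 1:
                  G         C
  Initial    0.3946     3.582
  Change    -0.2026    0.1351
  Equil       0.192     3.717
  solve Keq expr → x = 0.06754; check Q = 1953
Then add 0.9542 M of C.
Step 2:
                  G         C
  Initial     0.192     4.671
  Change    0.03093  -0.02062
  Equil      0.2229     4.651
  solve Keq expr → x = -0.01031; check Q = 1953

Q₀ = 208.8; Q < K (proceeds forward)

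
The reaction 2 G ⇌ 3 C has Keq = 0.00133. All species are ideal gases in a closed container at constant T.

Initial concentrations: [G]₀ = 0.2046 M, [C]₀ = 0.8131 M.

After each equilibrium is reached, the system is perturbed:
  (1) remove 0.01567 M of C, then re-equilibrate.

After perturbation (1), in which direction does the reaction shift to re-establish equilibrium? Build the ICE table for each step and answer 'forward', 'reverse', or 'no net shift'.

Direction: forward

Q₀ = 12.84 vs Keq = 0.00133 ⇒ Q>K, reverse
Step 1:
                   G          C
  init        0.2046     0.8131
  Δ           0.4848    -0.7273
  eq          0.6894    0.08583
  solve Keq expr → x = -0.2424; check Q = 0.00133
Then remove 0.01567 M of C.
Step 2:
                   G          C
  init        0.6894    0.07016
  Δ        -0.009898    0.01485
  eq          0.6796      0.085
  solve Keq expr → x = 0.004949; check Q = 0.00133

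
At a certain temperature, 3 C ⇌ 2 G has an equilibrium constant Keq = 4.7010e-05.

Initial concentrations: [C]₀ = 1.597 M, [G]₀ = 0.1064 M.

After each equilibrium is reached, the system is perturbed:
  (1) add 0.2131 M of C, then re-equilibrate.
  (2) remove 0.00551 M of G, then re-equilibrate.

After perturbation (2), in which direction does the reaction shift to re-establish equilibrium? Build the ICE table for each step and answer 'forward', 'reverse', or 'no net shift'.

Q₀ = 0.00278 vs Keq = 4.7010e-05 ⇒ Q>K, reverse
Step 1:
                   C          G
  I            1.597     0.1064
  C           0.1361   -0.09076
  E            1.733    0.01564
  solve Keq expr → x = -0.04538; check Q = 4.7010e-05
Then add 0.2131 M of C.
Step 2:
                   C          G
  I            1.946    0.01564
  C        -0.004364    0.00291
  E            1.942    0.01855
  solve Keq expr → x = 0.001455; check Q = 4.7010e-05
Then remove 0.00551 M of G.
Step 3:
                   C          G
  I            1.942    0.01304
  C        -0.008091   0.005394
  E            1.934    0.01844
  solve Keq expr → x = 0.002697; check Q = 4.7010e-05

Direction: forward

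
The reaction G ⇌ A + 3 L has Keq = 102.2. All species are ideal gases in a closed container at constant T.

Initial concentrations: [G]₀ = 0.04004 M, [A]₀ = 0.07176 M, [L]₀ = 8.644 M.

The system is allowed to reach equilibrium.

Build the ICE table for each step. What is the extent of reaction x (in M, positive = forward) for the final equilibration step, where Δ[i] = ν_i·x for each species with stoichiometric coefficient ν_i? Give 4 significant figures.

x = -0.0557 M

Q₀ = 1158 vs Keq = 102.2 ⇒ Q>K, reverse
Step 1:
                  G         A         L
  I         0.04004   0.07176     8.644
  C          0.0557   -0.0557   -0.1671
  E         0.09574   0.01606     8.477
  solve Keq expr → x = -0.0557; check Q = 102.2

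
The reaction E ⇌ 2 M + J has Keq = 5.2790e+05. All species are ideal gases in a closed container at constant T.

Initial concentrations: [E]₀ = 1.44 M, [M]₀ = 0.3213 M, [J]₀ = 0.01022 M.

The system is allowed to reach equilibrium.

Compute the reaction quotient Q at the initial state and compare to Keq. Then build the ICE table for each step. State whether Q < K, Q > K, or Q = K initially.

Q₀ = 7.3267e-04; Q < K (proceeds forward)

Q₀ = 7.3267e-04 vs Keq = 5.2790e+05 ⇒ Q<K, forward
Step 1:
                  E         M         J
  Initial      1.44    0.3213   0.01022
  Change      -1.44      2.88      1.44
  Equil   2.8152e-05     3.201      1.45
  solve Keq expr → x = 1.44; check Q = 5.2790e+05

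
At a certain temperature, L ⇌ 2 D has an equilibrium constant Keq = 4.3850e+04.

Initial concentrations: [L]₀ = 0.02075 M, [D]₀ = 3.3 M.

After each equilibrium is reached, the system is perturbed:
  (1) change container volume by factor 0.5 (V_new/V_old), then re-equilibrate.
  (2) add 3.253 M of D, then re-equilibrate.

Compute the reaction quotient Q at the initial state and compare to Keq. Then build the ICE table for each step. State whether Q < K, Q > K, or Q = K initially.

Q₀ = 524.8; Q < K (proceeds forward)

Q₀ = 524.8 vs Keq = 4.3850e+04 ⇒ Q<K, forward
Step 1:
                   L          D
  I          0.02075        3.3
  C          -0.0205    0.04099
  E       2.5455e-04      3.341
  solve Keq expr → x = 0.0205; check Q = 4.3850e+04
Then change container volume by factor 0.5 (V_new/V_old).
Step 2:
                   L          D
  I       5.0911e-04      6.682
  C       5.0880e-04  -0.001018
  E         0.001018      6.681
  solve Keq expr → x = -5.0880e-04; check Q = 4.3850e+04
Then add 3.253 M of D.
Step 3:
                   L          D
  I         0.001018      9.934
  C         0.001231  -0.002463
  E         0.002249      9.932
  solve Keq expr → x = -0.001231; check Q = 4.3850e+04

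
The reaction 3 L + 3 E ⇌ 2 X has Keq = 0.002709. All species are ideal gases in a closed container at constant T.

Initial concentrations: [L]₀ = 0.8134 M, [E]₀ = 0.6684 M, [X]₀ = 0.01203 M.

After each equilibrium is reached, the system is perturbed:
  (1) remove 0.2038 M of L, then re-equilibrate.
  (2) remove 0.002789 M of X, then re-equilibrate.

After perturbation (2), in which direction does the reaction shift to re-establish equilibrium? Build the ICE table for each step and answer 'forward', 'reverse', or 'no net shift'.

Q₀ = 9.0055e-04 vs Keq = 0.002709 ⇒ Q<K, forward
Step 1:
                    L           E           X
  init         0.8134      0.6684     0.01203
  Δ          -0.01177    -0.01177    0.007847
  eq           0.8016      0.6566     0.01988
  solve Keq expr → x = 0.003923; check Q = 0.002709
Then remove 0.2038 M of L.
Step 2:
                    L           E           X
  init         0.5978      0.6566     0.01988
  Δ          0.009706    0.009706   -0.006471
  eq           0.6075      0.6663     0.01341
  solve Keq expr → x = -0.003235; check Q = 0.002709
Then remove 0.002789 M of X.
Step 3:
                    L           E           X
  init         0.6075      0.6663     0.01062
  Δ         -0.003823   -0.003823    0.002549
  eq           0.6037      0.6625     0.01317
  solve Keq expr → x = 0.001274; check Q = 0.002709

Direction: forward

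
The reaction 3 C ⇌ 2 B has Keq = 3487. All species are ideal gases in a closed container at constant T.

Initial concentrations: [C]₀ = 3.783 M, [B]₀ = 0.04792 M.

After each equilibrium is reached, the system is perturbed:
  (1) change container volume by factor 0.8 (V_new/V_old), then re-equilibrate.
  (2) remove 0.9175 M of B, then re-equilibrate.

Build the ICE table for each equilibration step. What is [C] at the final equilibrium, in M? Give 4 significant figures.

[C]_eq = 0.1122 M

Q₀ = 4.2416e-05 vs Keq = 3487 ⇒ Q<K, forward
Step 1:
                   C          B
  Initial      3.783    0.04792
  Change      -3.662      2.441
  Equil       0.1211      2.489
  solve Keq expr → x = 1.221; check Q = 3487
Then change container volume by factor 0.8 (V_new/V_old).
Step 2:
                   C          B
  Initial     0.1514      3.111
  Change    -0.01064   0.007093
  Equil       0.1408      3.119
  solve Keq expr → x = 0.003546; check Q = 3487
Then remove 0.9175 M of B.
Step 3:
                   C          B
  Initial     0.1408      2.201
  Change    -0.02854    0.01902
  Equil       0.1122       2.22
  solve Keq expr → x = 0.009512; check Q = 3487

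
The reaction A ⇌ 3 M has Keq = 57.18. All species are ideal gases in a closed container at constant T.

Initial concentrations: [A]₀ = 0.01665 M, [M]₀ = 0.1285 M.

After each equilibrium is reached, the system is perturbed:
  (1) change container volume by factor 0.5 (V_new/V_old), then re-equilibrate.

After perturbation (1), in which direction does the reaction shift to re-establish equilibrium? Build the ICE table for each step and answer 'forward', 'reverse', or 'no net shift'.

Direction: reverse

Q₀ = 0.1274 vs Keq = 57.18 ⇒ Q<K, forward
Step 1:
                  A         M
  Initial   0.01665    0.1285
  Change   -0.01655   0.04965
  Equil   9.8887e-05    0.1782
  solve Keq expr → x = 0.01655; check Q = 57.18
Then change container volume by factor 0.5 (V_new/V_old).
Step 2:
                  A         M
  Initial 1.9777e-04    0.3563
  Change  5.8175e-04 -0.001745
  Equil   7.7953e-04    0.3546
  solve Keq expr → x = -5.8175e-04; check Q = 57.18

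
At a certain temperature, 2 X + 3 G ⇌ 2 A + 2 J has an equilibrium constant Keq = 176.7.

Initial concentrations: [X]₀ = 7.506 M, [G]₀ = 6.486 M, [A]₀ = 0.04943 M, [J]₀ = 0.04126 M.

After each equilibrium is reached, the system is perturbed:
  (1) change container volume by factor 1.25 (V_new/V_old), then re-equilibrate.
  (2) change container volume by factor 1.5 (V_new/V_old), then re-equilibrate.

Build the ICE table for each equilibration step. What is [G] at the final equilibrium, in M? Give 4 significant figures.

Q₀ = 2.7058e-10 vs Keq = 176.7 ⇒ Q<K, forward
Step 1:
                    X           G           A           J
  init          7.506       6.486     0.04943     0.04126
  Δ            -3.993       -5.99       3.993       3.993
  eq            3.513       0.496       4.043       4.035
  solve Keq expr → x = 1.997; check Q = 176.7
Then change container volume by factor 1.25 (V_new/V_old).
Step 2:
                    X           G           A           J
  init           2.81      0.3968       3.234       3.228
  Δ           0.01725     0.02587    -0.01725    -0.01725
  eq            2.827      0.4227       3.217        3.21
  solve Keq expr → x = -0.008624; check Q = 176.7
Then change container volume by factor 1.5 (V_new/V_old).
Step 3:
                    X           G           A           J
  init          1.885      0.2818       2.145        2.14
  Δ           0.02251     0.03376    -0.02251    -0.02251
  eq            1.907      0.3155       2.122       2.118
  solve Keq expr → x = -0.01125; check Q = 176.7

[G]_eq = 0.3155 M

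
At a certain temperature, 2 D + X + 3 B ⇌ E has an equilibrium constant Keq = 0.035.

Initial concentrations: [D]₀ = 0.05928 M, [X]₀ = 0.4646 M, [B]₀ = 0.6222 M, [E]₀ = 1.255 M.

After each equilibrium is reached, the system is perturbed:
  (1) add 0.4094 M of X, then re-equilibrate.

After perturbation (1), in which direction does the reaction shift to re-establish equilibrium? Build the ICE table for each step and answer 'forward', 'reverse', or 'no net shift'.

Direction: forward

Q₀ = 3191 vs Keq = 0.035 ⇒ Q>K, reverse
Step 1:
                   D          X          B          E
  Initial    0.05928     0.4646     0.6222      1.255
  Change       1.148     0.5738      1.721    -0.5738
  Equil        1.207      1.038      2.344     0.6812
  solve Keq expr → x = -0.5738; check Q = 0.035
Then add 0.4094 M of X.
Step 2:
                   D          X          B          E
  Initial      1.207      1.448      2.344     0.6812
  Change    -0.07016   -0.03508    -0.1052    0.03508
  Equil        1.137      1.413      2.238     0.7163
  solve Keq expr → x = 0.03508; check Q = 0.035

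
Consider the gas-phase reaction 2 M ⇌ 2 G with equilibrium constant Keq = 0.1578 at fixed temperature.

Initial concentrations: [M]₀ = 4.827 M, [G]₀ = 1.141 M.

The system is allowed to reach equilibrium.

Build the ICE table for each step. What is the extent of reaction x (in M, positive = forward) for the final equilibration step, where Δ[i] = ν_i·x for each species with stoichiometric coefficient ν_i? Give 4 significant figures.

x = 0.2779 M

Q₀ = 0.05587 vs Keq = 0.1578 ⇒ Q<K, forward
Step 1:
                    M           G
  I             4.827       1.141
  C           -0.5557      0.5557
  E             4.271       1.697
  solve Keq expr → x = 0.2779; check Q = 0.1578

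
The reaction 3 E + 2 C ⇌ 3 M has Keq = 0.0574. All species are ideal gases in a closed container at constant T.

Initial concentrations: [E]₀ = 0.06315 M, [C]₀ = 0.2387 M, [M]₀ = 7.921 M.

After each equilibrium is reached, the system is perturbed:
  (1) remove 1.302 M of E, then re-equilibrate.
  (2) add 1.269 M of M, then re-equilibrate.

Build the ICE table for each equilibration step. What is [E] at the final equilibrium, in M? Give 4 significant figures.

[E]_eq = 4.101 M

Q₀ = 3.4635e+07 vs Keq = 0.0574 ⇒ Q>K, reverse
Step 1:
                   E          C          M
  init       0.06315     0.2387      7.921
  Δ            4.317      2.878     -4.317
  eq            4.38      3.116      3.604
  solve Keq expr → x = -1.439; check Q = 0.0574
Then remove 1.302 M of E.
Step 2:
                   E          C          M
  init         3.078      3.116      3.604
  Δ           0.4797     0.3198    -0.4797
  eq           3.557      3.436      3.125
  solve Keq expr → x = -0.1599; check Q = 0.0574
Then add 1.269 M of M.
Step 3:
                   E          C          M
  init         3.557      3.436      4.394
  Δ           0.5431     0.3621    -0.5431
  eq           4.101      3.798      3.851
  solve Keq expr → x = -0.181; check Q = 0.0574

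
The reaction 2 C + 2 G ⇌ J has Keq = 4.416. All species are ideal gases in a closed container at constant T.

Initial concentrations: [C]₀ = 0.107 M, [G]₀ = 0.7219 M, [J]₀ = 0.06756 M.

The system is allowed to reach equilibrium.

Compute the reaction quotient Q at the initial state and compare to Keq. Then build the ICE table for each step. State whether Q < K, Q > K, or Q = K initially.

Q₀ = 11.32 vs Keq = 4.416 ⇒ Q>K, reverse
Step 1:
                   C          G          J
  init         0.107     0.7219    0.06756
  Δ          0.03429    0.03429   -0.01715
  eq          0.1413     0.7562    0.05041
  solve Keq expr → x = -0.01715; check Q = 4.416

Q₀ = 11.32; Q > K (proceeds reverse)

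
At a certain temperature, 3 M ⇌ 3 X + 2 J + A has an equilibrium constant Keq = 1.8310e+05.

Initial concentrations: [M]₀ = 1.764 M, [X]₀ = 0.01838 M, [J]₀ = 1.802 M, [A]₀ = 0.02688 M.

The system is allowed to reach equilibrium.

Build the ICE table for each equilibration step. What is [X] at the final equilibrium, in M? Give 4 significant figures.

[X]_eq = 1.73 M

Q₀ = 9.8737e-08 vs Keq = 1.8310e+05 ⇒ Q<K, forward
Step 1:
                   M          X          J          A
  Initial      1.764    0.01838      1.802    0.02688
  Change      -1.711      1.711      1.141     0.5704
  Equil      0.05268       1.73      2.943     0.5973
  solve Keq expr → x = 0.5704; check Q = 1.8310e+05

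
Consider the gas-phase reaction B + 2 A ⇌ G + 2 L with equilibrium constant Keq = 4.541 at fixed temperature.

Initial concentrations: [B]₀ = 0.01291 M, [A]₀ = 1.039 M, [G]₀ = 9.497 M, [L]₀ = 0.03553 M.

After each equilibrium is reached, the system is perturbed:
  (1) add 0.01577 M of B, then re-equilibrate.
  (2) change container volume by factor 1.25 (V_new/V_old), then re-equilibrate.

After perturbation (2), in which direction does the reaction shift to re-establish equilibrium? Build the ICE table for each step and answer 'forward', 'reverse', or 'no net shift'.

Q₀ = 0.8602 vs Keq = 4.541 ⇒ Q<K, forward
Step 1:
                    B           A           G           L
  I           0.01291       1.039       9.497     0.03553
  C          -0.00772    -0.01544     0.00772     0.01544
  E           0.00519       1.024       9.505     0.05097
  solve Keq expr → x = 0.00772; check Q = 4.541
Then add 0.01577 M of B.
Step 2:
                    B           A           G           L
  I           0.02096       1.024       9.505     0.05097
  C          -0.01029    -0.02059     0.01029     0.02059
  E           0.01067       1.003       9.515     0.07156
  solve Keq expr → x = 0.01029; check Q = 4.541
Then change container volume by factor 1.25 (V_new/V_old).
Step 3:
                    B           A           G           L
  I          0.008533      0.8024       7.612     0.05725
  C                 0           0           0           0
  E          0.008533      0.8024       7.612     0.05725
  solve Keq expr → x = 0; check Q = 4.541

Direction: no net shift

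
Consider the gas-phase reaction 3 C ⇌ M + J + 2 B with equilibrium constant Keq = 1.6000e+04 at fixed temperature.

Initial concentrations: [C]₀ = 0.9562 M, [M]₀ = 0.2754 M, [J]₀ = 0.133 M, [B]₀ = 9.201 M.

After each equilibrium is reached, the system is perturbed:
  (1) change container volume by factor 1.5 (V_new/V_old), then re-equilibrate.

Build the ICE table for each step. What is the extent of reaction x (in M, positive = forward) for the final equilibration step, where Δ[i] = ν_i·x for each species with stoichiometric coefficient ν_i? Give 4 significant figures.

x = 0.002977 M

Q₀ = 3.547 vs Keq = 1.6000e+04 ⇒ Q<K, forward
Step 1:
                    C           M           J           B
  I            0.9562      0.2754       0.133       9.201
  C            -0.845      0.2817      0.2817      0.5633
  E            0.1112      0.5571      0.4147       9.764
  solve Keq expr → x = 0.2817; check Q = 1.6000e+04
Then change container volume by factor 1.5 (V_new/V_old).
Step 2:
                    C           M           J           B
  I           0.07416      0.3714      0.2764        6.51
  C          -0.00893    0.002977    0.002977    0.005954
  E           0.06523      0.3743      0.2794       6.515
  solve Keq expr → x = 0.002977; check Q = 1.6000e+04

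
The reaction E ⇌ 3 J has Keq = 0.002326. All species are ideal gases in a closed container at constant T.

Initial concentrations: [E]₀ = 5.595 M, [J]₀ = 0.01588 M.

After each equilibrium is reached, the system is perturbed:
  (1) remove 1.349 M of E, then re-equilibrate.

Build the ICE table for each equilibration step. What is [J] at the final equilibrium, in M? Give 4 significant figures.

Q₀ = 7.1573e-07 vs Keq = 0.002326 ⇒ Q<K, forward
Step 1:
                    E           J
  init          5.595     0.01588
  Δ          -0.07277      0.2183
  eq            5.522      0.2342
  solve Keq expr → x = 0.07277; check Q = 0.002326
Then remove 1.349 M of E.
Step 2:
                    E           J
  init          4.173      0.2342
  Δ          0.006919    -0.02076
  eq             4.18      0.2134
  solve Keq expr → x = -0.006919; check Q = 0.002326

[J]_eq = 0.2134 M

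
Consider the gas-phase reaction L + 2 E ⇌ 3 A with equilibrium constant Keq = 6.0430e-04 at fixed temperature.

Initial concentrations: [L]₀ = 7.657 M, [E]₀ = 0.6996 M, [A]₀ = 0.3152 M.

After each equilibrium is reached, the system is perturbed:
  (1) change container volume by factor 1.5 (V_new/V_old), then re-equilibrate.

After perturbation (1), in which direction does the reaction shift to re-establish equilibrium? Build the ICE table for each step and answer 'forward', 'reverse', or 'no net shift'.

Direction: no net shift

Q₀ = 0.008356 vs Keq = 6.0430e-04 ⇒ Q>K, reverse
Step 1:
                   L          E          A
  Initial      7.657     0.6996     0.3152
  Change     0.05657     0.1131    -0.1697
  Equil        7.714     0.8127     0.1455
  solve Keq expr → x = -0.05657; check Q = 6.0430e-04
Then change container volume by factor 1.5 (V_new/V_old).
Step 2:
                   L          E          A
  Initial      5.142     0.5418    0.09699
  Change           0          0          0
  Equil        5.142     0.5418    0.09699
  solve Keq expr → x = 0; check Q = 6.0430e-04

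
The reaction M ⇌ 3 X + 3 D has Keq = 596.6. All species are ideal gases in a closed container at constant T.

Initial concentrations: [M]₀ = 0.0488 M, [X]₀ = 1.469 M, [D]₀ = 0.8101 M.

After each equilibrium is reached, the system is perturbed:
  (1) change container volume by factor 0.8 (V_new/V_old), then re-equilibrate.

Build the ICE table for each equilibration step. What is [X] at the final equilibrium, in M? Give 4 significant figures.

[X]_eq = 1.963 M

Q₀ = 34.54 vs Keq = 596.6 ⇒ Q<K, forward
Step 1:
                   M          X          D
  Initial     0.0488      1.469     0.8101
  Change    -0.04312     0.1294     0.1294
  Equil     0.005676      1.598     0.9395
  solve Keq expr → x = 0.04312; check Q = 596.6
Then change container volume by factor 0.8 (V_new/V_old).
Step 2:
                   M          X          D
  Initial   0.007094      1.998      1.174
  Change     0.01166   -0.03497   -0.03497
  Equil      0.01875      1.963      1.139
  solve Keq expr → x = -0.01166; check Q = 596.6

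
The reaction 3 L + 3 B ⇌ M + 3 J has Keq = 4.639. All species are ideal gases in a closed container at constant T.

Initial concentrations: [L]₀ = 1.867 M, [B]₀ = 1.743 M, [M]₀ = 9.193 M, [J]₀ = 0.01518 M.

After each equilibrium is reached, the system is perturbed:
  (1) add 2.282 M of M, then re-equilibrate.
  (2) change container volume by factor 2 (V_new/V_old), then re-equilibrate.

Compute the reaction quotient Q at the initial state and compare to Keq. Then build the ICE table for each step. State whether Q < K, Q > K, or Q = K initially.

Q₀ = 9.3314e-07 vs Keq = 4.639 ⇒ Q<K, forward
Step 1:
                  L         B         M         J
  I           1.867     1.743     9.193   0.01518
  C         -0.7917   -0.7917    0.2639    0.7917
  E           1.075    0.9513     9.457    0.8068
  solve Keq expr → x = 0.2639; check Q = 4.639
Then add 2.282 M of M.
Step 2:
                  L         B         M         J
  I           1.075    0.9513     11.74    0.8068
  C         0.02234   0.02234 -0.007446  -0.02234
  E           1.098    0.9737     11.73    0.7845
  solve Keq expr → x = -0.007446; check Q = 4.639
Then change container volume by factor 2 (V_new/V_old).
Step 3:
                  L         B         M         J
  I          0.5488    0.4868     5.866    0.3922
  C          0.0715    0.0715  -0.02383   -0.0715
  E          0.6203    0.5583     5.842    0.3207
  solve Keq expr → x = -0.02383; check Q = 4.639

Q₀ = 9.3314e-07; Q < K (proceeds forward)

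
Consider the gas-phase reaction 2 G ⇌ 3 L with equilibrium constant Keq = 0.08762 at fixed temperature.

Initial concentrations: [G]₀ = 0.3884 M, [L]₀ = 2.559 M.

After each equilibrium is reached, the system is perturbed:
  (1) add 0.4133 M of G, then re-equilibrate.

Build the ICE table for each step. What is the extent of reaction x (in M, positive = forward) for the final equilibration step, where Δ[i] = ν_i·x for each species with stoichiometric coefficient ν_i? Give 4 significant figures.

Q₀ = 111.1 vs Keq = 0.08762 ⇒ Q>K, reverse
Step 1:
                  G         L
  Initial    0.3884     2.559
  Change      1.288    -1.932
  Equil       1.677    0.6268
  solve Keq expr → x = -0.6441; check Q = 0.08762
Then add 0.4133 M of G.
Step 2:
                  G         L
  Initial      2.09    0.6268
  Change   -0.05725   0.08587
  Equil       2.033    0.7127
  solve Keq expr → x = 0.02862; check Q = 0.08762

x = 0.02862 M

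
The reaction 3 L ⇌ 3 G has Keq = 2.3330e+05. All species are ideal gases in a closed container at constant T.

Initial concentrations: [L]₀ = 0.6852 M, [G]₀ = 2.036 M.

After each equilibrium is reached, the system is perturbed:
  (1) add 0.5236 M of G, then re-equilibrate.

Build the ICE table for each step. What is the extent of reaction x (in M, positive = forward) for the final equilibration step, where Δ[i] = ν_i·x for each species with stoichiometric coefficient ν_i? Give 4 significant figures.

Q₀ = 26.24 vs Keq = 2.3330e+05 ⇒ Q<K, forward
Step 1:
                    L           G
  Initial      0.6852       2.036
  Change      -0.6417      0.6417
  Equil        0.0435       2.678
  solve Keq expr → x = 0.2139; check Q = 2.3330e+05
Then add 0.5236 M of G.
Step 2:
                    L           G
  Initial      0.0435       3.201
  Change     0.008369   -0.008369
  Equil       0.05187       3.193
  solve Keq expr → x = -0.00279; check Q = 2.3330e+05

x = -0.00279 M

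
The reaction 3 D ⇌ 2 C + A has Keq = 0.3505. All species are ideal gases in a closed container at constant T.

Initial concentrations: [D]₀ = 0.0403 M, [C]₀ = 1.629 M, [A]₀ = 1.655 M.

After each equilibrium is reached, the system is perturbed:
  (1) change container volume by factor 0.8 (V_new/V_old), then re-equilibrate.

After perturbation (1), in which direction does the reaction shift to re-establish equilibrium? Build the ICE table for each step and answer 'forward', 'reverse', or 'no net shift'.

Direction: no net shift

Q₀ = 6.7100e+04 vs Keq = 0.3505 ⇒ Q>K, reverse
Step 1:
                  D         C         A
  Initial    0.0403     1.629     1.655
  Change      1.259   -0.8396   -0.4198
  Equil         1.3    0.7894     1.235
  solve Keq expr → x = -0.4198; check Q = 0.3505
Then change container volume by factor 0.8 (V_new/V_old).
Step 2:
                  D         C         A
  Initial     1.625    0.9867     1.544
  Change          0         0         0
  Equil       1.625    0.9867     1.544
  solve Keq expr → x = 0; check Q = 0.3505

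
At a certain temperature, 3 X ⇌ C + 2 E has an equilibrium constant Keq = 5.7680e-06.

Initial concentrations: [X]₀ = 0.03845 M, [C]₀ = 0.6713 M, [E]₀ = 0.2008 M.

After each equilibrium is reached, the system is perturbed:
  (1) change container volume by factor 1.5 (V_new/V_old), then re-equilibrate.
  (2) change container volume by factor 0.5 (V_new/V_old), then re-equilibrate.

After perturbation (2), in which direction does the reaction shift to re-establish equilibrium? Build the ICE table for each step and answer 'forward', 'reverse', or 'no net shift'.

Q₀ = 476.2 vs Keq = 5.7680e-06 ⇒ Q>K, reverse
Step 1:
                    X           C           E
  I           0.03845      0.6713      0.2008
  C            0.3003     -0.1001     -0.2002
  E            0.3387      0.5712  6.2641e-04
  solve Keq expr → x = -0.1001; check Q = 5.7680e-06
Then change container volume by factor 1.5 (V_new/V_old).
Step 2:
                    X           C           E
  I            0.2258      0.3808  4.1760e-04
  C                 0           0           0
  E            0.2258      0.3808  4.1760e-04
  solve Keq expr → x = 0; check Q = 5.7680e-06
Then change container volume by factor 0.5 (V_new/V_old).
Step 3:
                    X           C           E
  I            0.4516      0.7616  8.3521e-04
  C                 0           0           0
  E            0.4516      0.7616  8.3521e-04
  solve Keq expr → x = 0; check Q = 5.7680e-06

Direction: no net shift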